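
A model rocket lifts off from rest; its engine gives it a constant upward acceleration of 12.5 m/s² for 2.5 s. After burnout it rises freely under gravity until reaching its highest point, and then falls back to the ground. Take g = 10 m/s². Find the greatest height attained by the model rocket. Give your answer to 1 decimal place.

Phase 1 (powered ascent): v₀ = 0 m/s, a = 12.5 m/s².
v = v₀ + at = 0 + (12.5)(2.5) = 31.2 m/s
Δx = v₀t + ½at² = 0·2.5 + 0.5·12.5·2.5² = 39.1 m

Phase 2 (coasting upward): v₀ = 31.2 m/s, a = -10 m/s².
v = v₀ + at → t = (0 − 31.2) / -10 = 3.12 s
v² = v₀² + 2aΔx → Δx = (0² − 31.2²)/(2·-10) = 48.8 m
Maximum height = 39.1 + 48.8 = 87.9 m

87.9 m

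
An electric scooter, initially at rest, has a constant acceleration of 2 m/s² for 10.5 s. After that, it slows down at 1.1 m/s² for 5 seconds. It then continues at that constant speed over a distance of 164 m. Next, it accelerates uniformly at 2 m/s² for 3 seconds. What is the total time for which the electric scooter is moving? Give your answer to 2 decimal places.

29.08 s

Phase 1 (accelerating): v₀ = 0 m/s, a = 2 m/s².
v = v₀ + at = 0 + (2)(10.5) = 21.0 m/s
Δx = v₀t + ½at² = 0·10.5 + 0.5·2·10.5² = 110 m

Phase 2 (decelerating): v₀ = 21.0 m/s, a = -1.1 m/s².
v = v₀ + at = 21.0 + (-1.1)(5) = 15.5 m/s
Δx = v₀t + ½at² = 21.0·5 + 0.5·-1.1·5² = 91.2 m

Phase 3 (constant speed): v₀ = 15.5 m/s, a = 0 m/s².
Constant speed: t = d/v = 164/15.5 = 10.6 s

Phase 4 (accelerating): v₀ = 15.5 m/s, a = 2 m/s².
v = v₀ + at = 15.5 + (2)(3) = 21.5 m/s
Δx = v₀t + ½at² = 15.5·3 + 0.5·2·3² = 55.5 m
Total time = 10.5 + 5.00 + 10.6 + 3.00 = 29.1 s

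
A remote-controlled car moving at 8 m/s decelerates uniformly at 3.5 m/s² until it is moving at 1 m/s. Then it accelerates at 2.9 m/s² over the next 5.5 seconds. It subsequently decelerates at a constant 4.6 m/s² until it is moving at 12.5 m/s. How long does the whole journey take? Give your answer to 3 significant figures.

Phase 1 (decelerating): v₀ = 8.00 m/s, a = -3.5 m/s².
v = v₀ + at → t = (1 − 8.00) / -3.5 = 2.00 s
v² = v₀² + 2aΔx → Δx = (1² − 8.00²)/(2·-3.5) = 9.00 m

Phase 2 (accelerating): v₀ = 1.00 m/s, a = 2.9 m/s².
v = v₀ + at = 1.00 + (2.9)(5.5) = 16.9 m/s
Δx = v₀t + ½at² = 1.00·5.5 + 0.5·2.9·5.5² = 49.4 m

Phase 3 (decelerating): v₀ = 16.9 m/s, a = -4.6 m/s².
v = v₀ + at → t = (12.5 − 16.9) / -4.6 = 0.967 s
v² = v₀² + 2aΔx → Δx = (12.5² − 16.9²)/(2·-4.6) = 14.2 m
Total time = 2.00 + 5.50 + 0.967 = 8.47 s

8.47 s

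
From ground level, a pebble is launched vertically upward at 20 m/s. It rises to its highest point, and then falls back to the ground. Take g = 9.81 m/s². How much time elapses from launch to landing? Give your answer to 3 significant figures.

4.08 s

Phase 1 (rising): v₀ = 20.0 m/s, a = -9.81 m/s².
v = v₀ + at → t = (0 − 20.0) / -9.81 = 2.04 s
v² = v₀² + 2aΔx → Δx = (0² − 20.0²)/(2·-9.81) = 20.4 m

Phase 2 (falling): v₀ = 0 m/s, a = -9.81 m/s².
Falls 20.4 m from rest: t = √(2·20.4/9.81) = 2.04 s; v = g·t = 20.0 m/s.
Total time = 2.04 + 2.04 = 4.08 s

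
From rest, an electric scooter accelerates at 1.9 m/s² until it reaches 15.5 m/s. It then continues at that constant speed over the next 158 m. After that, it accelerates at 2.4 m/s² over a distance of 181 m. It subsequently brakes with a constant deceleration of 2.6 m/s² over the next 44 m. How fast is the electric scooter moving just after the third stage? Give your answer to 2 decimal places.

Phase 1 (accelerating): v₀ = 0 m/s, a = 1.9 m/s².
v = v₀ + at → t = (15.5 − 0) / 1.9 = 8.16 s
v² = v₀² + 2aΔx → Δx = (15.5² − 0²)/(2·1.9) = 63.2 m

Phase 2 (constant speed): v₀ = 15.5 m/s, a = 0 m/s².
Constant speed: t = d/v = 158/15.5 = 10.2 s

Phase 3 (accelerating): v₀ = 15.5 m/s, a = 2.4 m/s².
v² = v₀² + 2aΔx = 15.5² + 2·2.4·181 = 1110 → v = 33.3 m/s
t = (v − v₀)/a = (33.3 − 15.5)/2.4 = 7.42 s
Speed at end of phase 3 = 33.3 m/s

33.30 m/s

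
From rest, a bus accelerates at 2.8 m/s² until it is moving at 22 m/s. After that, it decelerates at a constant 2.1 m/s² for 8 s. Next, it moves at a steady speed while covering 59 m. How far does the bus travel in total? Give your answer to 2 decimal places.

254.23 m

Phase 1 (accelerating): v₀ = 0 m/s, a = 2.8 m/s².
v = v₀ + at → t = (22 − 0) / 2.8 = 7.86 s
v² = v₀² + 2aΔx → Δx = (22² − 0²)/(2·2.8) = 86.4 m

Phase 2 (decelerating): v₀ = 22.0 m/s, a = -2.1 m/s².
v = v₀ + at = 22.0 + (-2.1)(8) = 5.20 m/s
Δx = v₀t + ½at² = 22.0·8 + 0.5·-2.1·8² = 109 m

Phase 3 (constant speed): v₀ = 5.20 m/s, a = 0 m/s².
Constant speed: t = d/v = 59/5.20 = 11.3 s
Total distance = 86.4 + 109 + 59.0 = 254 m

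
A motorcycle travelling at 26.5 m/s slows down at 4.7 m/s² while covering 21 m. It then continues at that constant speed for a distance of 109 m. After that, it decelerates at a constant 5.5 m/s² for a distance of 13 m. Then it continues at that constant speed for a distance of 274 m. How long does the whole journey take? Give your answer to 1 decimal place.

Phase 1 (decelerating): v₀ = 26.5 m/s, a = -4.7 m/s².
v² = v₀² + 2aΔx = 26.5² + 2·-4.7·21 = 505 → v = 22.5 m/s
t = (v − v₀)/a = (22.5 − 26.5)/-4.7 = 0.858 s

Phase 2 (constant speed): v₀ = 22.5 m/s, a = 0 m/s².
Constant speed: t = d/v = 109/22.5 = 4.85 s

Phase 3 (decelerating): v₀ = 22.5 m/s, a = -5.5 m/s².
v² = v₀² + 2aΔx = 22.5² + 2·-5.5·13 = 362 → v = 19.0 m/s
t = (v − v₀)/a = (19.0 − 22.5)/-5.5 = 0.627 s

Phase 4 (constant speed): v₀ = 19.0 m/s, a = 0 m/s².
Constant speed: t = d/v = 274/19.0 = 14.4 s
Total time = 0.858 + 4.85 + 0.627 + 14.4 = 20.7 s

20.7 s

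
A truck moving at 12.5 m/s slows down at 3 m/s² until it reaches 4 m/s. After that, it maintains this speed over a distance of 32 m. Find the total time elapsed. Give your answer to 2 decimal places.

Phase 1 (decelerating): v₀ = 12.5 m/s, a = -3 m/s².
v = v₀ + at → t = (4 − 12.5) / -3 = 2.83 s
v² = v₀² + 2aΔx → Δx = (4² − 12.5²)/(2·-3) = 23.4 m

Phase 2 (constant speed): v₀ = 4.00 m/s, a = 0 m/s².
Constant speed: t = d/v = 32/4.00 = 8.00 s
Total time = 2.83 + 8.00 = 10.8 s

10.83 s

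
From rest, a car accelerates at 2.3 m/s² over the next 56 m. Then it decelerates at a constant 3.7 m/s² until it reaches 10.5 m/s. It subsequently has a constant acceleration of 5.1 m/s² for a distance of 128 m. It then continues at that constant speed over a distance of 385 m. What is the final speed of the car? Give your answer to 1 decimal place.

Phase 1 (accelerating): v₀ = 0 m/s, a = 2.3 m/s².
v² = v₀² + 2aΔx = 0² + 2·2.3·56 = 258 → v = 16.0 m/s
t = (v − v₀)/a = (16.0 − 0)/2.3 = 6.98 s

Phase 2 (decelerating): v₀ = 16.0 m/s, a = -3.7 m/s².
v = v₀ + at → t = (10.5 − 16.0) / -3.7 = 1.50 s
v² = v₀² + 2aΔx → Δx = (10.5² − 16.0²)/(2·-3.7) = 19.9 m

Phase 3 (accelerating): v₀ = 10.5 m/s, a = 5.1 m/s².
v² = v₀² + 2aΔx = 10.5² + 2·5.1·128 = 1420 → v = 37.6 m/s
t = (v − v₀)/a = (37.6 − 10.5)/5.1 = 5.32 s

Phase 4 (constant speed): v₀ = 37.6 m/s, a = 0 m/s².
Constant speed: t = d/v = 385/37.6 = 10.2 s
Final speed = 37.6 m/s

37.6 m/s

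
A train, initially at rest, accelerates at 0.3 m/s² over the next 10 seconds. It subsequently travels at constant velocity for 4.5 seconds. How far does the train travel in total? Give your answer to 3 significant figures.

28.5 m

Phase 1 (accelerating): v₀ = 0 m/s, a = 0.3 m/s².
v = v₀ + at = 0 + (0.3)(10) = 3.00 m/s
Δx = v₀t + ½at² = 0·10 + 0.5·0.3·10² = 15.0 m

Phase 2 (constant speed): v₀ = 3.00 m/s, a = 0 m/s².
v = v₀ + at = 3.00 + (0)(4.5) = 3.00 m/s
Δx = v₀t + ½at² = 3.00·4.5 + 0.5·0·4.5² = 13.5 m
Total distance = 15.0 + 13.5 = 28.5 m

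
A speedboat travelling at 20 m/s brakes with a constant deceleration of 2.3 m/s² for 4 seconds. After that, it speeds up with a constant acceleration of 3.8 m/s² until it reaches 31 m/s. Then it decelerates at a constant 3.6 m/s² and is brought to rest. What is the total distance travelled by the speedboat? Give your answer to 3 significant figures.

306 m

Phase 1 (decelerating): v₀ = 20.0 m/s, a = -2.3 m/s².
v = v₀ + at = 20.0 + (-2.3)(4) = 10.8 m/s
Δx = v₀t + ½at² = 20.0·4 + 0.5·-2.3·4² = 61.6 m

Phase 2 (accelerating): v₀ = 10.8 m/s, a = 3.8 m/s².
v = v₀ + at → t = (31 − 10.8) / 3.8 = 5.32 s
v² = v₀² + 2aΔx → Δx = (31² − 10.8²)/(2·3.8) = 111 m

Phase 3 (decelerating): v₀ = 31.0 m/s, a = -3.6 m/s².
v = v₀ + at → t = (0 − 31.0) / -3.6 = 8.61 s
v² = v₀² + 2aΔx → Δx = (0² − 31.0²)/(2·-3.6) = 133 m
Total distance = 61.6 + 111 + 133 = 306 m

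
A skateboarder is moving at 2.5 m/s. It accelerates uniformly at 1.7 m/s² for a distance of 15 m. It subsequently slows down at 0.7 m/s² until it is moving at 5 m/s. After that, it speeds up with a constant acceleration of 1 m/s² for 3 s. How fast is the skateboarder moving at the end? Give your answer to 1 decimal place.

Phase 1 (accelerating): v₀ = 2.50 m/s, a = 1.7 m/s².
v² = v₀² + 2aΔx = 2.50² + 2·1.7·15 = 57.2 → v = 7.57 m/s
t = (v − v₀)/a = (7.57 − 2.50)/1.7 = 2.98 s

Phase 2 (decelerating): v₀ = 7.57 m/s, a = -0.7 m/s².
v = v₀ + at → t = (5 − 7.57) / -0.7 = 3.67 s
v² = v₀² + 2aΔx → Δx = (5² − 7.57²)/(2·-0.7) = 23.0 m

Phase 3 (accelerating): v₀ = 5.00 m/s, a = 1 m/s².
v = v₀ + at = 5.00 + (1)(3) = 8.00 m/s
Δx = v₀t + ½at² = 5.00·3 + 0.5·1·3² = 19.5 m
Final speed = 8.00 m/s

8.0 m/s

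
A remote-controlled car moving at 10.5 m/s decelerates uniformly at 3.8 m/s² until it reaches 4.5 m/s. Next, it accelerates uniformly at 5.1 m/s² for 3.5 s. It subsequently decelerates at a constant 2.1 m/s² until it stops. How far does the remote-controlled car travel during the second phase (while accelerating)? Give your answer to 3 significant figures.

Phase 1 (decelerating): v₀ = 10.5 m/s, a = -3.8 m/s².
v = v₀ + at → t = (4.5 − 10.5) / -3.8 = 1.58 s
v² = v₀² + 2aΔx → Δx = (4.5² − 10.5²)/(2·-3.8) = 11.8 m

Phase 2 (accelerating): v₀ = 4.50 m/s, a = 5.1 m/s².
v = v₀ + at = 4.50 + (5.1)(3.5) = 22.3 m/s
Δx = v₀t + ½at² = 4.50·3.5 + 0.5·5.1·3.5² = 47.0 m
Distance in phase 2 = 47.0 m

47.0 m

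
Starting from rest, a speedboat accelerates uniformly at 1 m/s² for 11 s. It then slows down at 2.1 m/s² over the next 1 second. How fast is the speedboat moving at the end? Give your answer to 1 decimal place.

8.9 m/s

Phase 1 (accelerating): v₀ = 0 m/s, a = 1 m/s².
v = v₀ + at = 0 + (1)(11) = 11.0 m/s
Δx = v₀t + ½at² = 0·11 + 0.5·1·11² = 60.5 m

Phase 2 (decelerating): v₀ = 11.0 m/s, a = -2.1 m/s².
v = v₀ + at = 11.0 + (-2.1)(1) = 8.90 m/s
Δx = v₀t + ½at² = 11.0·1 + 0.5·-2.1·1² = 9.95 m
Final speed = 8.90 m/s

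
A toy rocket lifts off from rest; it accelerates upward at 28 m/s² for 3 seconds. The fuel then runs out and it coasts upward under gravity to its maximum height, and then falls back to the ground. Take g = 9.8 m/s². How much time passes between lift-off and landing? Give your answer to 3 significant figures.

21.5 s

Phase 1 (powered ascent): v₀ = 0 m/s, a = 28 m/s².
v = v₀ + at = 0 + (28)(3) = 84.0 m/s
Δx = v₀t + ½at² = 0·3 + 0.5·28·3² = 126 m

Phase 2 (coasting upward): v₀ = 84.0 m/s, a = -9.8 m/s².
v = v₀ + at → t = (0 − 84.0) / -9.8 = 8.57 s
v² = v₀² + 2aΔx → Δx = (0² − 84.0²)/(2·-9.8) = 360 m

Phase 3 (free fall): v₀ = 0 m/s, a = -9.8 m/s².
Falls 486 m from rest: t = √(2·486/9.8) = 9.96 s; v = g·t = 97.6 m/s.
Total time = 3.00 + 8.57 + 9.96 = 21.5 s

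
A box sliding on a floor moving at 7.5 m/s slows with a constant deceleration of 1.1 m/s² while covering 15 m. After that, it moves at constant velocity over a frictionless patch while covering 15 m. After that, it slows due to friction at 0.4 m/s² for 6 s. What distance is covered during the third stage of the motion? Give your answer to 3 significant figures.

Phase 1 (decelerating): v₀ = 7.50 m/s, a = -1.1 m/s².
v² = v₀² + 2aΔx = 7.50² + 2·-1.1·15 = 23.2 → v = 4.82 m/s
t = (v − v₀)/a = (4.82 − 7.50)/-1.1 = 2.43 s

Phase 2 (constant speed): v₀ = 4.82 m/s, a = 0 m/s².
Constant speed: t = d/v = 15/4.82 = 3.11 s

Phase 3 (decelerating): v₀ = 4.82 m/s, a = -0.4 m/s².
v = v₀ + at = 4.82 + (-0.4)(6) = 2.42 m/s
Δx = v₀t + ½at² = 4.82·6 + 0.5·-0.4·6² = 21.7 m
Distance in phase 3 = 21.7 m

21.7 m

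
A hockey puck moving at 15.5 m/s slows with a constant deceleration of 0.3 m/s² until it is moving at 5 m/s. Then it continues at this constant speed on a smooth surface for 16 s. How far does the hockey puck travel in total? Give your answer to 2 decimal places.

438.75 m

Phase 1 (decelerating): v₀ = 15.5 m/s, a = -0.3 m/s².
v = v₀ + at → t = (5 − 15.5) / -0.3 = 35.0 s
v² = v₀² + 2aΔx → Δx = (5² − 15.5²)/(2·-0.3) = 359 m

Phase 2 (constant speed): v₀ = 5.00 m/s, a = 0 m/s².
v = v₀ + at = 5.00 + (0)(16) = 5.00 m/s
Δx = v₀t + ½at² = 5.00·16 + 0.5·0·16² = 80.0 m
Total distance = 359 + 80.0 = 439 m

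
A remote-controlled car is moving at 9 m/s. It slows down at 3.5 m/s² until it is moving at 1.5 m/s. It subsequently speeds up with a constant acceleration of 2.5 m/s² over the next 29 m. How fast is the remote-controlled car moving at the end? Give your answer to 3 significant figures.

Phase 1 (decelerating): v₀ = 9.00 m/s, a = -3.5 m/s².
v = v₀ + at → t = (1.5 − 9.00) / -3.5 = 2.14 s
v² = v₀² + 2aΔx → Δx = (1.5² − 9.00²)/(2·-3.5) = 11.2 m

Phase 2 (accelerating): v₀ = 1.50 m/s, a = 2.5 m/s².
v² = v₀² + 2aΔx = 1.50² + 2·2.5·29 = 147 → v = 12.1 m/s
t = (v − v₀)/a = (12.1 − 1.50)/2.5 = 4.25 s
Final speed = 12.1 m/s

12.1 m/s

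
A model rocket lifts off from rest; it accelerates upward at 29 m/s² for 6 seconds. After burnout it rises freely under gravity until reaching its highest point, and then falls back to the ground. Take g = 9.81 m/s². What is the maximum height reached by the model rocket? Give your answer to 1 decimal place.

2065.1 m

Phase 1 (powered ascent): v₀ = 0 m/s, a = 29 m/s².
v = v₀ + at = 0 + (29)(6) = 174 m/s
Δx = v₀t + ½at² = 0·6 + 0.5·29·6² = 522 m

Phase 2 (coasting upward): v₀ = 174 m/s, a = -9.81 m/s².
v = v₀ + at → t = (0 − 174) / -9.81 = 17.7 s
v² = v₀² + 2aΔx → Δx = (0² − 174²)/(2·-9.81) = 1540 m
Maximum height = 522 + 1540 = 2070 m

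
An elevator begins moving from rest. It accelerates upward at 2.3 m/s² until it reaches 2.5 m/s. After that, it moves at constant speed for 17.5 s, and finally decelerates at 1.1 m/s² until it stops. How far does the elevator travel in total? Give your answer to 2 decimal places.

47.95 m

Phase 1 (accelerating): v₀ = 0 m/s, a = 2.3 m/s².
v = v₀ + at → t = (2.5 − 0) / 2.3 = 1.09 s
v² = v₀² + 2aΔx → Δx = (2.5² − 0²)/(2·2.3) = 1.36 m

Phase 2 (constant speed): v₀ = 2.50 m/s, a = 0 m/s².
v = v₀ + at = 2.50 + (0)(17.5) = 2.50 m/s
Δx = v₀t + ½at² = 2.50·17.5 + 0.5·0·17.5² = 43.8 m

Phase 3 (decelerating): v₀ = 2.50 m/s, a = -1.1 m/s².
v = v₀ + at → t = (0 − 2.50) / -1.1 = 2.27 s
v² = v₀² + 2aΔx → Δx = (0² − 2.50²)/(2·-1.1) = 2.84 m
Total distance = 1.36 + 43.8 + 2.84 = 47.9 m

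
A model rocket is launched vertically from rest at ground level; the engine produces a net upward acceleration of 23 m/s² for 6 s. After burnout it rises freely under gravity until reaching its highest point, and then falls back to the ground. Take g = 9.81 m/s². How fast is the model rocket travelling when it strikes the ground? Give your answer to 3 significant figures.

165 m/s

Phase 1 (powered ascent): v₀ = 0 m/s, a = 23 m/s².
v = v₀ + at = 0 + (23)(6) = 138 m/s
Δx = v₀t + ½at² = 0·6 + 0.5·23·6² = 414 m

Phase 2 (coasting upward): v₀ = 138 m/s, a = -9.81 m/s².
v = v₀ + at → t = (0 − 138) / -9.81 = 14.1 s
v² = v₀² + 2aΔx → Δx = (0² − 138²)/(2·-9.81) = 971 m

Phase 3 (free fall): v₀ = 0 m/s, a = -9.81 m/s².
Falls 1380 m from rest: t = √(2·1380/9.81) = 16.8 s; v = g·t = 165 m/s.
Impact speed = 165 m/s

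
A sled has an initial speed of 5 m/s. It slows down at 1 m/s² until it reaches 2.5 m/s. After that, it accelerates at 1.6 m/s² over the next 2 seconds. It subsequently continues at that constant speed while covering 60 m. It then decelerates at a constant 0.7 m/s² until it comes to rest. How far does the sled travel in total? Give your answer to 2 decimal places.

Phase 1 (decelerating): v₀ = 5.00 m/s, a = -1 m/s².
v = v₀ + at → t = (2.5 − 5.00) / -1 = 2.50 s
v² = v₀² + 2aΔx → Δx = (2.5² − 5.00²)/(2·-1) = 9.38 m

Phase 2 (accelerating): v₀ = 2.50 m/s, a = 1.6 m/s².
v = v₀ + at = 2.50 + (1.6)(2) = 5.70 m/s
Δx = v₀t + ½at² = 2.50·2 + 0.5·1.6·2² = 8.20 m

Phase 3 (constant speed): v₀ = 5.70 m/s, a = 0 m/s².
Constant speed: t = d/v = 60/5.70 = 10.5 s

Phase 4 (decelerating): v₀ = 5.70 m/s, a = -0.7 m/s².
v = v₀ + at → t = (0 − 5.70) / -0.7 = 8.14 s
v² = v₀² + 2aΔx → Δx = (0² − 5.70²)/(2·-0.7) = 23.2 m
Total distance = 9.38 + 8.20 + 60.0 + 23.2 = 101 m

100.78 m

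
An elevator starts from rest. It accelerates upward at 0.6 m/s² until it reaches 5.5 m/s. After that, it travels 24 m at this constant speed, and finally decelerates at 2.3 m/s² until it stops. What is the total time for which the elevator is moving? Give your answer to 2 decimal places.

15.92 s

Phase 1 (accelerating): v₀ = 0 m/s, a = 0.6 m/s².
v = v₀ + at → t = (5.5 − 0) / 0.6 = 9.17 s
v² = v₀² + 2aΔx → Δx = (5.5² − 0²)/(2·0.6) = 25.2 m

Phase 2 (constant speed): v₀ = 5.50 m/s, a = 0 m/s².
Constant speed: t = d/v = 24/5.50 = 4.36 s

Phase 3 (decelerating): v₀ = 5.50 m/s, a = -2.3 m/s².
v = v₀ + at → t = (0 − 5.50) / -2.3 = 2.39 s
v² = v₀² + 2aΔx → Δx = (0² − 5.50²)/(2·-2.3) = 6.58 m
Total time = 9.17 + 4.36 + 2.39 = 15.9 s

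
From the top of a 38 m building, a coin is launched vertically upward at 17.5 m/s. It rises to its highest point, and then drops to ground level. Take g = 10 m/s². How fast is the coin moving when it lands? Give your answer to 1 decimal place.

Phase 1 (rising): v₀ = 17.5 m/s, a = -10 m/s².
v = v₀ + at → t = (0 − 17.5) / -10 = 1.75 s
v² = v₀² + 2aΔx → Δx = (0² − 17.5²)/(2·-10) = 15.3 m

Phase 2 (falling): v₀ = 0 m/s, a = -10 m/s².
Falls 53.3 m from rest: t = √(2·53.3/10) = 3.27 s; v = g·t = 32.7 m/s.
Final speed = 32.7 m/s

32.7 m/s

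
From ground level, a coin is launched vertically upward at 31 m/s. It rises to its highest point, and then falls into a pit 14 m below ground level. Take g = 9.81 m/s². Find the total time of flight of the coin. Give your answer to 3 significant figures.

6.74 s

Phase 1 (rising): v₀ = 31.0 m/s, a = -9.81 m/s².
v = v₀ + at → t = (0 − 31.0) / -9.81 = 3.16 s
v² = v₀² + 2aΔx → Δx = (0² − 31.0²)/(2·-9.81) = 49.0 m

Phase 2 (falling): v₀ = 0 m/s, a = -9.81 m/s².
Falls 63.0 m from rest: t = √(2·63.0/9.81) = 3.58 s; v = g·t = 35.2 m/s.
Total time = 3.16 + 3.58 = 6.74 s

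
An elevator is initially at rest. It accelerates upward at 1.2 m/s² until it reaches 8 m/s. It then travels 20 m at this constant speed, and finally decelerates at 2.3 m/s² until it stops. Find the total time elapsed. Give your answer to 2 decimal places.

Phase 1 (accelerating): v₀ = 0 m/s, a = 1.2 m/s².
v = v₀ + at → t = (8 − 0) / 1.2 = 6.67 s
v² = v₀² + 2aΔx → Δx = (8² − 0²)/(2·1.2) = 26.7 m

Phase 2 (constant speed): v₀ = 8.00 m/s, a = 0 m/s².
Constant speed: t = d/v = 20/8.00 = 2.50 s

Phase 3 (decelerating): v₀ = 8.00 m/s, a = -2.3 m/s².
v = v₀ + at → t = (0 − 8.00) / -2.3 = 3.48 s
v² = v₀² + 2aΔx → Δx = (0² − 8.00²)/(2·-2.3) = 13.9 m
Total time = 6.67 + 2.50 + 3.48 = 12.6 s

12.64 s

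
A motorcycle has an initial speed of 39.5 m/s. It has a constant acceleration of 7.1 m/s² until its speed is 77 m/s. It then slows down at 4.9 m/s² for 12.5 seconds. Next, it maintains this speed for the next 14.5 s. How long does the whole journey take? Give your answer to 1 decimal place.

Phase 1 (accelerating): v₀ = 39.5 m/s, a = 7.1 m/s².
v = v₀ + at → t = (77 − 39.5) / 7.1 = 5.28 s
v² = v₀² + 2aΔx → Δx = (77² − 39.5²)/(2·7.1) = 308 m

Phase 2 (decelerating): v₀ = 77.0 m/s, a = -4.9 m/s².
v = v₀ + at = 77.0 + (-4.9)(12.5) = 15.7 m/s
Δx = v₀t + ½at² = 77.0·12.5 + 0.5·-4.9·12.5² = 580 m

Phase 3 (constant speed): v₀ = 15.7 m/s, a = 0 m/s².
v = v₀ + at = 15.7 + (0)(14.5) = 15.7 m/s
Δx = v₀t + ½at² = 15.7·14.5 + 0.5·0·14.5² = 228 m
Total time = 5.28 + 12.5 + 14.5 = 32.3 s

32.3 s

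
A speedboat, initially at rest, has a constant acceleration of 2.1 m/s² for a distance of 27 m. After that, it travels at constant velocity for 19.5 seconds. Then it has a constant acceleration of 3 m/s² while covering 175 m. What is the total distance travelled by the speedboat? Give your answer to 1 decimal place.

409.7 m

Phase 1 (accelerating): v₀ = 0 m/s, a = 2.1 m/s².
v² = v₀² + 2aΔx = 0² + 2·2.1·27 = 113 → v = 10.6 m/s
t = (v − v₀)/a = (10.6 − 0)/2.1 = 5.07 s

Phase 2 (constant speed): v₀ = 10.6 m/s, a = 0 m/s².
v = v₀ + at = 10.6 + (0)(19.5) = 10.6 m/s
Δx = v₀t + ½at² = 10.6·19.5 + 0.5·0·19.5² = 208 m

Phase 3 (accelerating): v₀ = 10.6 m/s, a = 3 m/s².
v² = v₀² + 2aΔx = 10.6² + 2·3·175 = 1160 → v = 34.1 m/s
t = (v − v₀)/a = (34.1 − 10.6)/3 = 7.82 s
Total distance = 27.0 + 208 + 175 = 410 m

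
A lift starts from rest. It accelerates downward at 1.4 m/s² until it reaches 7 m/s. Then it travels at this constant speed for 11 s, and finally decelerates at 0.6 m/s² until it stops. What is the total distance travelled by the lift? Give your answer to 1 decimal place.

Phase 1 (accelerating): v₀ = 0 m/s, a = 1.4 m/s².
v = v₀ + at → t = (7 − 0) / 1.4 = 5.00 s
v² = v₀² + 2aΔx → Δx = (7² − 0²)/(2·1.4) = 17.5 m

Phase 2 (constant speed): v₀ = 7.00 m/s, a = 0 m/s².
v = v₀ + at = 7.00 + (0)(11) = 7.00 m/s
Δx = v₀t + ½at² = 7.00·11 + 0.5·0·11² = 77.0 m

Phase 3 (decelerating): v₀ = 7.00 m/s, a = -0.6 m/s².
v = v₀ + at → t = (0 − 7.00) / -0.6 = 11.7 s
v² = v₀² + 2aΔx → Δx = (0² − 7.00²)/(2·-0.6) = 40.8 m
Total distance = 17.5 + 77.0 + 40.8 = 135 m

135.3 m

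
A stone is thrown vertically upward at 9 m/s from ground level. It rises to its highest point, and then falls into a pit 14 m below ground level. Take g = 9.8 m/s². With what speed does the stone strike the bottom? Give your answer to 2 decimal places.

Phase 1 (rising): v₀ = 9.00 m/s, a = -9.8 m/s².
v = v₀ + at → t = (0 − 9.00) / -9.8 = 0.918 s
v² = v₀² + 2aΔx → Δx = (0² − 9.00²)/(2·-9.8) = 4.13 m

Phase 2 (falling): v₀ = 0 m/s, a = -9.8 m/s².
Falls 18.1 m from rest: t = √(2·18.1/9.8) = 1.92 s; v = g·t = 18.9 m/s.
Final speed = 18.9 m/s

18.85 m/s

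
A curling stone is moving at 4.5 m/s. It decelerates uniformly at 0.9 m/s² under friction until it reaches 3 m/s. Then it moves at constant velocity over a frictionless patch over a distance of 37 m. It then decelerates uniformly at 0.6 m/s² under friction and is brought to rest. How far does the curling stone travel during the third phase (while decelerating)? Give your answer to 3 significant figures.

Phase 1 (decelerating): v₀ = 4.50 m/s, a = -0.9 m/s².
v = v₀ + at → t = (3 − 4.50) / -0.9 = 1.67 s
v² = v₀² + 2aΔx → Δx = (3² − 4.50²)/(2·-0.9) = 6.25 m

Phase 2 (constant speed): v₀ = 3.00 m/s, a = 0 m/s².
Constant speed: t = d/v = 37/3.00 = 12.3 s

Phase 3 (decelerating): v₀ = 3.00 m/s, a = -0.6 m/s².
v = v₀ + at → t = (0 − 3.00) / -0.6 = 5.00 s
v² = v₀² + 2aΔx → Δx = (0² − 3.00²)/(2·-0.6) = 7.50 m
Distance in phase 3 = 7.50 m

7.50 m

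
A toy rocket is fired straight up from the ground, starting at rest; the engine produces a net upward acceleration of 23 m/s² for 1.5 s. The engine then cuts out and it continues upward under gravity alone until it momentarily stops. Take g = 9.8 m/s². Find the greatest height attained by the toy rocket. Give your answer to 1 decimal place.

86.6 m

Phase 1 (powered ascent): v₀ = 0 m/s, a = 23 m/s².
v = v₀ + at = 0 + (23)(1.5) = 34.5 m/s
Δx = v₀t + ½at² = 0·1.5 + 0.5·23·1.5² = 25.9 m

Phase 2 (coasting upward): v₀ = 34.5 m/s, a = -9.8 m/s².
v = v₀ + at → t = (0 − 34.5) / -9.8 = 3.52 s
v² = v₀² + 2aΔx → Δx = (0² − 34.5²)/(2·-9.8) = 60.7 m
Maximum height = 25.9 + 60.7 = 86.6 m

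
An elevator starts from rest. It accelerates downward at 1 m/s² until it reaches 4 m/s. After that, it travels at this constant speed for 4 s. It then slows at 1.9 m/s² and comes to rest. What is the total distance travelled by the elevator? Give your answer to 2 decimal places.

28.21 m

Phase 1 (accelerating): v₀ = 0 m/s, a = 1 m/s².
v = v₀ + at → t = (4 − 0) / 1 = 4.00 s
v² = v₀² + 2aΔx → Δx = (4² − 0²)/(2·1) = 8.00 m

Phase 2 (constant speed): v₀ = 4.00 m/s, a = 0 m/s².
v = v₀ + at = 4.00 + (0)(4) = 4.00 m/s
Δx = v₀t + ½at² = 4.00·4 + 0.5·0·4² = 16.0 m

Phase 3 (decelerating): v₀ = 4.00 m/s, a = -1.9 m/s².
v = v₀ + at → t = (0 − 4.00) / -1.9 = 2.11 s
v² = v₀² + 2aΔx → Δx = (0² − 4.00²)/(2·-1.9) = 4.21 m
Total distance = 8.00 + 16.0 + 4.21 = 28.2 m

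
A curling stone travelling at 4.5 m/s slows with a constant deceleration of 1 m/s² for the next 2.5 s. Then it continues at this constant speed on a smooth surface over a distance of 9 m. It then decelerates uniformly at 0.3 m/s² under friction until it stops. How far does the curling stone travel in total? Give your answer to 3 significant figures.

Phase 1 (decelerating): v₀ = 4.50 m/s, a = -1 m/s².
v = v₀ + at = 4.50 + (-1)(2.5) = 2.00 m/s
Δx = v₀t + ½at² = 4.50·2.5 + 0.5·-1·2.5² = 8.12 m

Phase 2 (constant speed): v₀ = 2.00 m/s, a = 0 m/s².
Constant speed: t = d/v = 9/2.00 = 4.50 s

Phase 3 (decelerating): v₀ = 2.00 m/s, a = -0.3 m/s².
v = v₀ + at → t = (0 − 2.00) / -0.3 = 6.67 s
v² = v₀² + 2aΔx → Δx = (0² − 2.00²)/(2·-0.3) = 6.67 m
Total distance = 8.12 + 9.00 + 6.67 = 23.8 m

23.8 m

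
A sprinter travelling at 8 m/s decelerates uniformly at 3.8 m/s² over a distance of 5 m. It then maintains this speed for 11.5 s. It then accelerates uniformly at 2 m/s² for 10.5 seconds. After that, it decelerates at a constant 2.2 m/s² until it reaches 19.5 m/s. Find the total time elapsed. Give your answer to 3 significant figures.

Phase 1 (decelerating): v₀ = 8.00 m/s, a = -3.8 m/s².
v² = v₀² + 2aΔx = 8.00² + 2·-3.8·5 = 26.0 → v = 5.10 m/s
t = (v − v₀)/a = (5.10 − 8.00)/-3.8 = 0.763 s

Phase 2 (constant speed): v₀ = 5.10 m/s, a = 0 m/s².
v = v₀ + at = 5.10 + (0)(11.5) = 5.10 m/s
Δx = v₀t + ½at² = 5.10·11.5 + 0.5·0·11.5² = 58.6 m

Phase 3 (accelerating): v₀ = 5.10 m/s, a = 2 m/s².
v = v₀ + at = 5.10 + (2)(10.5) = 26.1 m/s
Δx = v₀t + ½at² = 5.10·10.5 + 0.5·2·10.5² = 164 m

Phase 4 (decelerating): v₀ = 26.1 m/s, a = -2.2 m/s².
v = v₀ + at → t = (19.5 − 26.1) / -2.2 = 3.00 s
v² = v₀² + 2aΔx → Δx = (19.5² − 26.1²)/(2·-2.2) = 68.4 m
Total time = 0.763 + 11.5 + 10.5 + 3.00 = 25.8 s

25.8 s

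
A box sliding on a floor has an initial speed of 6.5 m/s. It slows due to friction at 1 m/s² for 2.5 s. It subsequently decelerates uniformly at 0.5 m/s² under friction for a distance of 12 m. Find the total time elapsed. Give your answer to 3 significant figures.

Phase 1 (decelerating): v₀ = 6.50 m/s, a = -1 m/s².
v = v₀ + at = 6.50 + (-1)(2.5) = 4.00 m/s
Δx = v₀t + ½at² = 6.50·2.5 + 0.5·-1·2.5² = 13.1 m

Phase 2 (decelerating): v₀ = 4.00 m/s, a = -0.5 m/s².
v² = v₀² + 2aΔx = 4.00² + 2·-0.5·12 = 4.00 → v = 2.00 m/s
t = (v − v₀)/a = (2.00 − 4.00)/-0.5 = 4.00 s
Total time = 2.50 + 4.00 = 6.50 s

6.50 s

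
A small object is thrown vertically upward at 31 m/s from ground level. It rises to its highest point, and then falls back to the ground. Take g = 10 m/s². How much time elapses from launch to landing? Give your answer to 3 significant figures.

Phase 1 (rising): v₀ = 31.0 m/s, a = -10 m/s².
v = v₀ + at → t = (0 − 31.0) / -10 = 3.10 s
v² = v₀² + 2aΔx → Δx = (0² − 31.0²)/(2·-10) = 48.0 m

Phase 2 (falling): v₀ = 0 m/s, a = -10 m/s².
Falls 48.0 m from rest: t = √(2·48.0/10) = 3.10 s; v = g·t = 31.0 m/s.
Total time = 3.10 + 3.10 = 6.20 s

6.20 s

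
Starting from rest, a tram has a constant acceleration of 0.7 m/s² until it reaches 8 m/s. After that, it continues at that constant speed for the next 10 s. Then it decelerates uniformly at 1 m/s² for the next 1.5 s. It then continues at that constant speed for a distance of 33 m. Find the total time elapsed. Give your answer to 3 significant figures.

Phase 1 (accelerating): v₀ = 0 m/s, a = 0.7 m/s².
v = v₀ + at → t = (8 − 0) / 0.7 = 11.4 s
v² = v₀² + 2aΔx → Δx = (8² − 0²)/(2·0.7) = 45.7 m

Phase 2 (constant speed): v₀ = 8.00 m/s, a = 0 m/s².
v = v₀ + at = 8.00 + (0)(10) = 8.00 m/s
Δx = v₀t + ½at² = 8.00·10 + 0.5·0·10² = 80.0 m

Phase 3 (decelerating): v₀ = 8.00 m/s, a = -1 m/s².
v = v₀ + at = 8.00 + (-1)(1.5) = 6.50 m/s
Δx = v₀t + ½at² = 8.00·1.5 + 0.5·-1·1.5² = 10.9 m

Phase 4 (constant speed): v₀ = 6.50 m/s, a = 0 m/s².
Constant speed: t = d/v = 33/6.50 = 5.08 s
Total time = 11.4 + 10.0 + 1.50 + 5.08 = 28.0 s

28.0 s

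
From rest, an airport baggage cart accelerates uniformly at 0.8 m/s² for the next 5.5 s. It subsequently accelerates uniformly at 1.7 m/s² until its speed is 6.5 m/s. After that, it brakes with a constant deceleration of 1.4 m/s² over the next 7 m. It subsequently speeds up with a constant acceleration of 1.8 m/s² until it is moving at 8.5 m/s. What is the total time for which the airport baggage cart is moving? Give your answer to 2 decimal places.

10.06 s

Phase 1 (accelerating): v₀ = 0 m/s, a = 0.8 m/s².
v = v₀ + at = 0 + (0.8)(5.5) = 4.40 m/s
Δx = v₀t + ½at² = 0·5.5 + 0.5·0.8·5.5² = 12.1 m

Phase 2 (accelerating): v₀ = 4.40 m/s, a = 1.7 m/s².
v = v₀ + at → t = (6.5 − 4.40) / 1.7 = 1.24 s
v² = v₀² + 2aΔx → Δx = (6.5² − 4.40²)/(2·1.7) = 6.73 m

Phase 3 (decelerating): v₀ = 6.50 m/s, a = -1.4 m/s².
v² = v₀² + 2aΔx = 6.50² + 2·-1.4·7 = 22.7 → v = 4.76 m/s
t = (v − v₀)/a = (4.76 − 6.50)/-1.4 = 1.24 s

Phase 4 (accelerating): v₀ = 4.76 m/s, a = 1.8 m/s².
v = v₀ + at → t = (8.5 − 4.76) / 1.8 = 2.08 s
v² = v₀² + 2aΔx → Δx = (8.5² − 4.76²)/(2·1.8) = 13.8 m
Total time = 5.50 + 1.24 + 1.24 + 2.08 = 10.1 s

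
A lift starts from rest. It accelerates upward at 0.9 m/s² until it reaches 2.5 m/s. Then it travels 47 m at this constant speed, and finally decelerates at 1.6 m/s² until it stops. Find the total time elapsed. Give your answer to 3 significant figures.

23.1 s

Phase 1 (accelerating): v₀ = 0 m/s, a = 0.9 m/s².
v = v₀ + at → t = (2.5 − 0) / 0.9 = 2.78 s
v² = v₀² + 2aΔx → Δx = (2.5² − 0²)/(2·0.9) = 3.47 m

Phase 2 (constant speed): v₀ = 2.50 m/s, a = 0 m/s².
Constant speed: t = d/v = 47/2.50 = 18.8 s

Phase 3 (decelerating): v₀ = 2.50 m/s, a = -1.6 m/s².
v = v₀ + at → t = (0 − 2.50) / -1.6 = 1.56 s
v² = v₀² + 2aΔx → Δx = (0² − 2.50²)/(2·-1.6) = 1.95 m
Total time = 2.78 + 18.8 + 1.56 = 23.1 s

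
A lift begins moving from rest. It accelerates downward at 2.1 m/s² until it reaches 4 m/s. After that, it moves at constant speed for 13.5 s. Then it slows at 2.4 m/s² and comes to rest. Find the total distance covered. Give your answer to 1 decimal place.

Phase 1 (accelerating): v₀ = 0 m/s, a = 2.1 m/s².
v = v₀ + at → t = (4 − 0) / 2.1 = 1.90 s
v² = v₀² + 2aΔx → Δx = (4² − 0²)/(2·2.1) = 3.81 m

Phase 2 (constant speed): v₀ = 4.00 m/s, a = 0 m/s².
v = v₀ + at = 4.00 + (0)(13.5) = 4.00 m/s
Δx = v₀t + ½at² = 4.00·13.5 + 0.5·0·13.5² = 54.0 m

Phase 3 (decelerating): v₀ = 4.00 m/s, a = -2.4 m/s².
v = v₀ + at → t = (0 − 4.00) / -2.4 = 1.67 s
v² = v₀² + 2aΔx → Δx = (0² − 4.00²)/(2·-2.4) = 3.33 m
Total distance = 3.81 + 54.0 + 3.33 = 61.1 m

61.1 m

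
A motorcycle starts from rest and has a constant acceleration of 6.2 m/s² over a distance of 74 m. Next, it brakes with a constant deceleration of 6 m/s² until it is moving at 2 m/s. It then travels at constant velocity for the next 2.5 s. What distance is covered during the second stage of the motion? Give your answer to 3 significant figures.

Phase 1 (accelerating): v₀ = 0 m/s, a = 6.2 m/s².
v² = v₀² + 2aΔx = 0² + 2·6.2·74 = 918 → v = 30.3 m/s
t = (v − v₀)/a = (30.3 − 0)/6.2 = 4.89 s

Phase 2 (decelerating): v₀ = 30.3 m/s, a = -6 m/s².
v = v₀ + at → t = (2 − 30.3) / -6 = 4.72 s
v² = v₀² + 2aΔx → Δx = (2² − 30.3²)/(2·-6) = 76.1 m
Distance in phase 2 = 76.1 m

76.1 m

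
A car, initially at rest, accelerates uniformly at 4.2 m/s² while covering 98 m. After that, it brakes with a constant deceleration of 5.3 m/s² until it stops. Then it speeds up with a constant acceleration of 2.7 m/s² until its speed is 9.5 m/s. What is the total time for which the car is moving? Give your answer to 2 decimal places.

15.76 s

Phase 1 (accelerating): v₀ = 0 m/s, a = 4.2 m/s².
v² = v₀² + 2aΔx = 0² + 2·4.2·98 = 823 → v = 28.7 m/s
t = (v − v₀)/a = (28.7 − 0)/4.2 = 6.83 s

Phase 2 (decelerating): v₀ = 28.7 m/s, a = -5.3 m/s².
v = v₀ + at → t = (0 − 28.7) / -5.3 = 5.41 s
v² = v₀² + 2aΔx → Δx = (0² − 28.7²)/(2·-5.3) = 77.7 m

Phase 3 (accelerating): v₀ = 0 m/s, a = 2.7 m/s².
v = v₀ + at → t = (9.5 − 0) / 2.7 = 3.52 s
v² = v₀² + 2aΔx → Δx = (9.5² − 0²)/(2·2.7) = 16.7 m
Total time = 6.83 + 5.41 + 3.52 = 15.8 s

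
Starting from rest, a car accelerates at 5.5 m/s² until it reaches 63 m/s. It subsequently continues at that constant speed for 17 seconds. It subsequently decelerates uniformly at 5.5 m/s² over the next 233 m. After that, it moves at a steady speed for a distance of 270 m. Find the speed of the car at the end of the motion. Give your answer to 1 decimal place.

Phase 1 (accelerating): v₀ = 0 m/s, a = 5.5 m/s².
v = v₀ + at → t = (63 − 0) / 5.5 = 11.5 s
v² = v₀² + 2aΔx → Δx = (63² − 0²)/(2·5.5) = 361 m

Phase 2 (constant speed): v₀ = 63.0 m/s, a = 0 m/s².
v = v₀ + at = 63.0 + (0)(17) = 63.0 m/s
Δx = v₀t + ½at² = 63.0·17 + 0.5·0·17² = 1070 m

Phase 3 (decelerating): v₀ = 63.0 m/s, a = -5.5 m/s².
v² = v₀² + 2aΔx = 63.0² + 2·-5.5·233 = 1410 → v = 37.5 m/s
t = (v − v₀)/a = (37.5 − 63.0)/-5.5 = 4.64 s

Phase 4 (constant speed): v₀ = 37.5 m/s, a = 0 m/s².
Constant speed: t = d/v = 270/37.5 = 7.20 s
Final speed = 37.5 m/s

37.5 m/s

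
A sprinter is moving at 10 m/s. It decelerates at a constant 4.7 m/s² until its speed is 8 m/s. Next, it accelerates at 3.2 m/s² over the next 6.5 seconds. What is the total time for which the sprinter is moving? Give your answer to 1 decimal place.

Phase 1 (decelerating): v₀ = 10.0 m/s, a = -4.7 m/s².
v = v₀ + at → t = (8 − 10.0) / -4.7 = 0.426 s
v² = v₀² + 2aΔx → Δx = (8² − 10.0²)/(2·-4.7) = 3.83 m

Phase 2 (accelerating): v₀ = 8.00 m/s, a = 3.2 m/s².
v = v₀ + at = 8.00 + (3.2)(6.5) = 28.8 m/s
Δx = v₀t + ½at² = 8.00·6.5 + 0.5·3.2·6.5² = 120 m
Total time = 0.426 + 6.50 = 6.93 s

6.9 s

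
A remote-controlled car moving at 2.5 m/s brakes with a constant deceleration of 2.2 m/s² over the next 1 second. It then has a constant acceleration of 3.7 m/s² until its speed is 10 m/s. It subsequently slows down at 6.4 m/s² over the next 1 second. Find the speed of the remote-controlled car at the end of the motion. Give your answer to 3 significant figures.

3.60 m/s

Phase 1 (decelerating): v₀ = 2.50 m/s, a = -2.2 m/s².
v = v₀ + at = 2.50 + (-2.2)(1) = 0.300 m/s
Δx = v₀t + ½at² = 2.50·1 + 0.5·-2.2·1² = 1.40 m

Phase 2 (accelerating): v₀ = 0.300 m/s, a = 3.7 m/s².
v = v₀ + at → t = (10 − 0.300) / 3.7 = 2.62 s
v² = v₀² + 2aΔx → Δx = (10² − 0.300²)/(2·3.7) = 13.5 m

Phase 3 (decelerating): v₀ = 10.0 m/s, a = -6.4 m/s².
v = v₀ + at = 10.0 + (-6.4)(1) = 3.60 m/s
Δx = v₀t + ½at² = 10.0·1 + 0.5·-6.4·1² = 6.80 m
Final speed = 3.60 m/s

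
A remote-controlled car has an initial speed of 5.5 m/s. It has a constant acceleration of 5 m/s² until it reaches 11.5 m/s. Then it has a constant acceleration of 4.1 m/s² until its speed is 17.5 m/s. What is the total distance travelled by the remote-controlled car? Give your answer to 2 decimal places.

Phase 1 (accelerating): v₀ = 5.50 m/s, a = 5 m/s².
v = v₀ + at → t = (11.5 − 5.50) / 5 = 1.20 s
v² = v₀² + 2aΔx → Δx = (11.5² − 5.50²)/(2·5) = 10.2 m

Phase 2 (accelerating): v₀ = 11.5 m/s, a = 4.1 m/s².
v = v₀ + at → t = (17.5 − 11.5) / 4.1 = 1.46 s
v² = v₀² + 2aΔx → Δx = (17.5² − 11.5²)/(2·4.1) = 21.2 m
Total distance = 10.2 + 21.2 = 31.4 m

31.42 m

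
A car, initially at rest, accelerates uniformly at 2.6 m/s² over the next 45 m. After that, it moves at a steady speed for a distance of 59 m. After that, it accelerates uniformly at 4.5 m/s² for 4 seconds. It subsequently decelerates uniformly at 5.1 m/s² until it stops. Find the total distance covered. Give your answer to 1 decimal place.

309.9 m

Phase 1 (accelerating): v₀ = 0 m/s, a = 2.6 m/s².
v² = v₀² + 2aΔx = 0² + 2·2.6·45 = 234 → v = 15.3 m/s
t = (v − v₀)/a = (15.3 − 0)/2.6 = 5.88 s

Phase 2 (constant speed): v₀ = 15.3 m/s, a = 0 m/s².
Constant speed: t = d/v = 59/15.3 = 3.86 s

Phase 3 (accelerating): v₀ = 15.3 m/s, a = 4.5 m/s².
v = v₀ + at = 15.3 + (4.5)(4) = 33.3 m/s
Δx = v₀t + ½at² = 15.3·4 + 0.5·4.5·4² = 97.2 m

Phase 4 (decelerating): v₀ = 33.3 m/s, a = -5.1 m/s².
v = v₀ + at → t = (0 − 33.3) / -5.1 = 6.53 s
v² = v₀² + 2aΔx → Δx = (0² − 33.3²)/(2·-5.1) = 109 m
Total distance = 45.0 + 59.0 + 97.2 + 109 = 310 m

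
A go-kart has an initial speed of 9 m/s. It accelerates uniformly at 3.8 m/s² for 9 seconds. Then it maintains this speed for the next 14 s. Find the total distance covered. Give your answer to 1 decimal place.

839.7 m

Phase 1 (accelerating): v₀ = 9.00 m/s, a = 3.8 m/s².
v = v₀ + at = 9.00 + (3.8)(9) = 43.2 m/s
Δx = v₀t + ½at² = 9.00·9 + 0.5·3.8·9² = 235 m

Phase 2 (constant speed): v₀ = 43.2 m/s, a = 0 m/s².
v = v₀ + at = 43.2 + (0)(14) = 43.2 m/s
Δx = v₀t + ½at² = 43.2·14 + 0.5·0·14² = 605 m
Total distance = 235 + 605 = 840 m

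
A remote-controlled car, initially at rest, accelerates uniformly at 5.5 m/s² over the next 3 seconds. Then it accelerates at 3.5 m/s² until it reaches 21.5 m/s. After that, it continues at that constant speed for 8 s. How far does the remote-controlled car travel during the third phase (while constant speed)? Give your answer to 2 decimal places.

Phase 1 (accelerating): v₀ = 0 m/s, a = 5.5 m/s².
v = v₀ + at = 0 + (5.5)(3) = 16.5 m/s
Δx = v₀t + ½at² = 0·3 + 0.5·5.5·3² = 24.8 m

Phase 2 (accelerating): v₀ = 16.5 m/s, a = 3.5 m/s².
v = v₀ + at → t = (21.5 − 16.5) / 3.5 = 1.43 s
v² = v₀² + 2aΔx → Δx = (21.5² − 16.5²)/(2·3.5) = 27.1 m

Phase 3 (constant speed): v₀ = 21.5 m/s, a = 0 m/s².
v = v₀ + at = 21.5 + (0)(8) = 21.5 m/s
Δx = v₀t + ½at² = 21.5·8 + 0.5·0·8² = 172 m
Distance in phase 3 = 172 m

172.00 m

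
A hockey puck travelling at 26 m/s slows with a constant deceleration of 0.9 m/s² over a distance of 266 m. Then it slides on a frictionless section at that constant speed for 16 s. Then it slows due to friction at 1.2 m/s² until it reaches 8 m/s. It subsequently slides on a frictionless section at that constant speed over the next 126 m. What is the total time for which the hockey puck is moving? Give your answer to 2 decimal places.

Phase 1 (decelerating): v₀ = 26.0 m/s, a = -0.9 m/s².
v² = v₀² + 2aΔx = 26.0² + 2·-0.9·266 = 197 → v = 14.0 m/s
t = (v − v₀)/a = (14.0 − 26.0)/-0.9 = 13.3 s

Phase 2 (constant speed): v₀ = 14.0 m/s, a = 0 m/s².
v = v₀ + at = 14.0 + (0)(16) = 14.0 m/s
Δx = v₀t + ½at² = 14.0·16 + 0.5·0·16² = 225 m

Phase 3 (decelerating): v₀ = 14.0 m/s, a = -1.2 m/s².
v = v₀ + at → t = (8 − 14.0) / -1.2 = 5.04 s
v² = v₀² + 2aΔx → Δx = (8² − 14.0²)/(2·-1.2) = 55.5 m

Phase 4 (constant speed): v₀ = 8.00 m/s, a = 0 m/s².
Constant speed: t = d/v = 126/8.00 = 15.8 s
Total time = 13.3 + 16.0 + 5.04 + 15.8 = 50.1 s

50.07 s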